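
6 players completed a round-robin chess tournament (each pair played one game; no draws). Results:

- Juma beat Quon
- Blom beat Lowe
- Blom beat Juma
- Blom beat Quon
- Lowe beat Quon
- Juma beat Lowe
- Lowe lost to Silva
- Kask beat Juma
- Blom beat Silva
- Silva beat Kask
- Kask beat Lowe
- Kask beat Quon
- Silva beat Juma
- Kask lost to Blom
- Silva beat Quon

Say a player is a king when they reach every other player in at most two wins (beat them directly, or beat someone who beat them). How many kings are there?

Silva cannot reach Blom in two steps.
Quon cannot reach Silva, Lowe, Kask, Juma, Blom in two steps.
Lowe cannot reach Silva, Kask, Juma, Blom in two steps.
Kask cannot reach Silva, Blom in two steps.
Juma cannot reach Silva, Kask, Blom in two steps.
Blom reaches everyone (king).
Kings: Blom — 1.

1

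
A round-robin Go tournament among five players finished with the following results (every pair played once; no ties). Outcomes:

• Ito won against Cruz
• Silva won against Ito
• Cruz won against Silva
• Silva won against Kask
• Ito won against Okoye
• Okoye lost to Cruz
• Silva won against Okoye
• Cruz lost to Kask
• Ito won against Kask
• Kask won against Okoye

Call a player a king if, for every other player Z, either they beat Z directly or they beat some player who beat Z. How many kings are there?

Okoye cannot reach Silva, Kask, Cruz, Ito in two steps.
Silva reaches everyone (king).
Kask cannot reach Ito in two steps.
Cruz reaches everyone (king).
Ito reaches everyone (king).
Kings: Silva, Cruz, Ito — 3.

3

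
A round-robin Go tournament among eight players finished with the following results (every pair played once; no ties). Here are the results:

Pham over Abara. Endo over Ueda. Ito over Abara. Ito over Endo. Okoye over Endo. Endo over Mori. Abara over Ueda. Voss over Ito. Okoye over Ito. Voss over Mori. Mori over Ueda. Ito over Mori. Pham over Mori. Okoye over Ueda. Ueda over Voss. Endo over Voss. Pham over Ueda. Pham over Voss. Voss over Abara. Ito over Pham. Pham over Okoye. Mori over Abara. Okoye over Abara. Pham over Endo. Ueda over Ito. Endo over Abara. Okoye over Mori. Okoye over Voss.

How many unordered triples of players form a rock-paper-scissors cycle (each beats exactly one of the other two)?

Win totals: Mori 2, Okoye 6, Endo 4, Ueda 2, Abara 1, Pham 6, Ito 4, Voss 3.
A player with w wins dominates both others in C(w,2) triples; summing gives 1 + 15 + 6 + 1 + 0 + 15 + 6 + 3 = 47 transitive triples.
Total triples C(8,3) = 56, so cyclic triples = 56 − 47 = 9.

9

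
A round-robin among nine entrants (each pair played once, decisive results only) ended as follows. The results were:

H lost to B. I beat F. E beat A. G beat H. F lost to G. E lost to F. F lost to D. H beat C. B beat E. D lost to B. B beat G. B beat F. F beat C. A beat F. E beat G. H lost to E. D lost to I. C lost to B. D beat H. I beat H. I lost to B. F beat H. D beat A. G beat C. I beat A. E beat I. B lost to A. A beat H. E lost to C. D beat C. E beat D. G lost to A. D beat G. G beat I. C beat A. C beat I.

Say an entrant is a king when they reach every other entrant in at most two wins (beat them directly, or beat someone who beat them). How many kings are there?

A reaches everyone (king).
B reaches everyone (king).
C reaches everyone (king).
D reaches everyone (king).
E reaches everyone (king).
F cannot reach B in two steps.
G cannot reach B in two steps.
H cannot reach B, D, F, G in two steps.
I reaches everyone (king).
Kings: A, B, C, D, E, I — 6.

6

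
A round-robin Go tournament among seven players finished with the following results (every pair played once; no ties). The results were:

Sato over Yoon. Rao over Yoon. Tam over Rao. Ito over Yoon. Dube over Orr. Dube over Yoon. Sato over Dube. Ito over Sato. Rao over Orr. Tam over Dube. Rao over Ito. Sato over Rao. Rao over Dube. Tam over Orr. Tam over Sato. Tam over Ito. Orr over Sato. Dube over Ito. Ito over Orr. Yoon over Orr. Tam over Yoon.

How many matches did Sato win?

Sato's results: beat Dube, Yoon, Rao; lost to Ito, Tam, Orr.
That is 3 wins.

3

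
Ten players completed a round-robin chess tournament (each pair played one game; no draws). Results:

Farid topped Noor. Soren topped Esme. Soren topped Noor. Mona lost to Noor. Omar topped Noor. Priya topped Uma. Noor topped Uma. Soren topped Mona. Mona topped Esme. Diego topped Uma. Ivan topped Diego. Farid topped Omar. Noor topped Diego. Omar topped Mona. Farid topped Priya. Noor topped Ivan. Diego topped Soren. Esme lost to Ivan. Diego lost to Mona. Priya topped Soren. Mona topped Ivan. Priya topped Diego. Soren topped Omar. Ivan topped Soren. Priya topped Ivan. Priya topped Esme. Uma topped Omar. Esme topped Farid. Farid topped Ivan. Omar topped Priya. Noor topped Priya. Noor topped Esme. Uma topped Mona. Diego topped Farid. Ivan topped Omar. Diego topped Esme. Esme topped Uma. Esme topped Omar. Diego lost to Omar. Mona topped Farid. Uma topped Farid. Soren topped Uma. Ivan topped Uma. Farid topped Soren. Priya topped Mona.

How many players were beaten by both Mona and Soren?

1

Mona beat: Ivan, Esme, Farid, Diego.
Soren beat: Noor, Omar, Uma, Esme, Mona.
Both beat: Esme — 1.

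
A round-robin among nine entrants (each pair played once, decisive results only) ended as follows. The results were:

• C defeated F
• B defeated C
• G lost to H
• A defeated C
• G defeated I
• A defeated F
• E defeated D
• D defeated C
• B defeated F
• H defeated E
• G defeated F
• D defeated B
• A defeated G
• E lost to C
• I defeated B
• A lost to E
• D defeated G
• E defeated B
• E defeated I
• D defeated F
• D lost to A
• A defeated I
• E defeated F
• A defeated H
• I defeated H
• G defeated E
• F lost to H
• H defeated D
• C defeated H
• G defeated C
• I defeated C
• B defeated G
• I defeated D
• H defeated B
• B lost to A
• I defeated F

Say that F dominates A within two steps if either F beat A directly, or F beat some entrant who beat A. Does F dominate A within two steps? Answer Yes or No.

No

F did not beat A directly.
F beat no one, so there is no intermediate entrant.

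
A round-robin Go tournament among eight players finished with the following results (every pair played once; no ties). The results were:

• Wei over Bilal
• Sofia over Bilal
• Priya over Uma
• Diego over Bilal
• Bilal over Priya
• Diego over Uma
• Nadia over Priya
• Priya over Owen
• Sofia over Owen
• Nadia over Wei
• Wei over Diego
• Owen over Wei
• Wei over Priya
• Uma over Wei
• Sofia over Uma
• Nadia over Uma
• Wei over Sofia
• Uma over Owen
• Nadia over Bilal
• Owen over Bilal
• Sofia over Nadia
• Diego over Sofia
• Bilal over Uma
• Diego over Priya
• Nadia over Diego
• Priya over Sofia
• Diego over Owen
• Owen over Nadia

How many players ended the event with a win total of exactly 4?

Win totals: Nadia 5, Owen 3, Uma 2, Diego 5, Bilal 2, Wei 4, Priya 3, Sofia 4.
Exactly 4: Wei, Sofia — 2 players.

2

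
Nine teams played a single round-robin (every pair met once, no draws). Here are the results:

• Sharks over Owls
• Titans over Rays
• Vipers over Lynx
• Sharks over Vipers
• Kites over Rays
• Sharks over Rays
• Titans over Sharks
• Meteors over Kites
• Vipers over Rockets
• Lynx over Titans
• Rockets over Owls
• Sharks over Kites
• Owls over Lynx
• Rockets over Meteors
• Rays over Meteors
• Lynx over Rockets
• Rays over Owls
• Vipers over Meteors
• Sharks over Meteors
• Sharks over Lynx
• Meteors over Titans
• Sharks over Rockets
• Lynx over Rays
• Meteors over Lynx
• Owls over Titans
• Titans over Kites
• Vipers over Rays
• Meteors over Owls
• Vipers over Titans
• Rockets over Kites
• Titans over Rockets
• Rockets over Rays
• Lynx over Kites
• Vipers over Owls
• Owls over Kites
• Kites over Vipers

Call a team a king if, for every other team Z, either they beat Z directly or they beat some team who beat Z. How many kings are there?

Meteors reaches everyone (king).
Rays cannot reach Vipers, Rockets, Sharks in two steps.
Vipers reaches everyone (king).
Kites cannot reach Sharks in two steps.
Titans reaches everyone (king).
Rockets cannot reach Sharks in two steps.
Owls cannot reach Meteors in two steps.
Sharks reaches everyone (king).
Lynx reaches everyone (king).
Kings: Meteors, Vipers, Titans, Sharks, Lynx — 5.

5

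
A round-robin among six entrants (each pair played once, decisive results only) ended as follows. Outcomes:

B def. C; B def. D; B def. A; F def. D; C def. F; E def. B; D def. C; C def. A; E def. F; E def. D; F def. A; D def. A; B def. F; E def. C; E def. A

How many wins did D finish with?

D's results: beat A, C; lost to B, E, F.
That is 2 wins.

2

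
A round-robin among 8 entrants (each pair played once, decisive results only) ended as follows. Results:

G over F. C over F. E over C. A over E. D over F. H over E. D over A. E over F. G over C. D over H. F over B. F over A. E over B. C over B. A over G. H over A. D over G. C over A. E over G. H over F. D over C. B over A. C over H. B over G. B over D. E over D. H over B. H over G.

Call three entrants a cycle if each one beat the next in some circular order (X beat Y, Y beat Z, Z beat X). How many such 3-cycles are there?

14

Win totals: A 2, B 3, C 4, D 5, E 5, F 2, G 2, H 5.
An entrant with w wins dominates both others in C(w,2) triples; summing gives 1 + 3 + 6 + 10 + 10 + 1 + 1 + 10 = 42 transitive triples.
Total triples C(8,3) = 56, so cyclic triples = 56 − 42 = 14.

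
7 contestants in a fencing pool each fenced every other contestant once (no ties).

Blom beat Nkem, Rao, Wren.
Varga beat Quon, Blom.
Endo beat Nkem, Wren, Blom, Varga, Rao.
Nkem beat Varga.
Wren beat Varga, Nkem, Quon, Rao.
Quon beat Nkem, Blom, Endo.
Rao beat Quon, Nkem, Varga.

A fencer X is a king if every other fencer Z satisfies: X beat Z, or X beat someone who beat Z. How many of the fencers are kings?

4

Quon reaches everyone (king).
Blom cannot reach Endo in two steps.
Rao cannot reach Wren in two steps.
Wren reaches everyone (king).
Varga reaches everyone (king).
Endo reaches everyone (king).
Nkem cannot reach Rao, Wren, Endo in two steps.
Kings: Quon, Wren, Varga, Endo — 4.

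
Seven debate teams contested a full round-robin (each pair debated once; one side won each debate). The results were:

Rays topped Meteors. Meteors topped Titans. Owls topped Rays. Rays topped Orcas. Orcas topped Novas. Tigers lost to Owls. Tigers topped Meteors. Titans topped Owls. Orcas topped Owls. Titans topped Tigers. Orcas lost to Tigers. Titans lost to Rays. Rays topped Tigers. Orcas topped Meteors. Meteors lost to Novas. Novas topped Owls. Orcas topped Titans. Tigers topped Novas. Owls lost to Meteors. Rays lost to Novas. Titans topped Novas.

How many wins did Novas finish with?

Novas' results: beat Meteors, Owls, Rays; lost to Titans, Tigers, Orcas.
That is 3 wins.

3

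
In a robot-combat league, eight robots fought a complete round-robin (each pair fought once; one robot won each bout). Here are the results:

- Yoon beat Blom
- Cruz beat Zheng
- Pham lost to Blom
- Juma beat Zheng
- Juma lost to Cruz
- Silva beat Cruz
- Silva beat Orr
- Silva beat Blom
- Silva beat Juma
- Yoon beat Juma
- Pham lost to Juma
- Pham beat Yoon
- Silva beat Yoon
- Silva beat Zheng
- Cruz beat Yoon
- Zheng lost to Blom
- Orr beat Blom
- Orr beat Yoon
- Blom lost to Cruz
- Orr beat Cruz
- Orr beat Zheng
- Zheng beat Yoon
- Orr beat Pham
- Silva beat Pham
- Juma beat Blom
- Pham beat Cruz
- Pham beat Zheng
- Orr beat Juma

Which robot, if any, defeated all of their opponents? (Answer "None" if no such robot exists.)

Silva has 7 wins out of 7 opponents — a perfect record.

Silva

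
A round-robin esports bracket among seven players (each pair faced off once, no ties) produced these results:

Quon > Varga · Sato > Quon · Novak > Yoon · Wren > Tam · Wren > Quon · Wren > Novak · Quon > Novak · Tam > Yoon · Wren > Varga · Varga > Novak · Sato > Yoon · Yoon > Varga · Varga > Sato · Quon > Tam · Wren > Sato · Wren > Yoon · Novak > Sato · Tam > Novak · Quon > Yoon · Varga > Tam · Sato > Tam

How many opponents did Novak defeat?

Novak's results: beat Sato, Yoon; lost to Quon, Tam, Wren, Varga.
That is 2 wins.

2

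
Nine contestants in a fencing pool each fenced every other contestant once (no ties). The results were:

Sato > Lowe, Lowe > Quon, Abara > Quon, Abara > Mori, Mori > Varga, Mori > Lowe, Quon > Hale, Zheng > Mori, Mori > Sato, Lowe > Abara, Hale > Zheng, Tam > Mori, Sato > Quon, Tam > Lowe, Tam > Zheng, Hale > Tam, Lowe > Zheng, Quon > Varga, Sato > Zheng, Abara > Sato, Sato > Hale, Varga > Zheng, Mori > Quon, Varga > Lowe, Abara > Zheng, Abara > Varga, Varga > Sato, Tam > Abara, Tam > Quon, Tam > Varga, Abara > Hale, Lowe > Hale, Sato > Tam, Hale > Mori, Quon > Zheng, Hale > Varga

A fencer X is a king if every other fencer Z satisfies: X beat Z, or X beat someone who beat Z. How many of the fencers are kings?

Zheng cannot reach Abara, Hale, Tam in two steps.
Abara reaches everyone (king).
Mori reaches everyone (king).
Quon cannot reach Abara in two steps.
Lowe reaches everyone (king).
Varga reaches everyone (king).
Hale reaches everyone (king).
Tam reaches everyone (king).
Sato reaches everyone (king).
Kings: Abara, Mori, Lowe, Varga, Hale, Tam, Sato — 7.

7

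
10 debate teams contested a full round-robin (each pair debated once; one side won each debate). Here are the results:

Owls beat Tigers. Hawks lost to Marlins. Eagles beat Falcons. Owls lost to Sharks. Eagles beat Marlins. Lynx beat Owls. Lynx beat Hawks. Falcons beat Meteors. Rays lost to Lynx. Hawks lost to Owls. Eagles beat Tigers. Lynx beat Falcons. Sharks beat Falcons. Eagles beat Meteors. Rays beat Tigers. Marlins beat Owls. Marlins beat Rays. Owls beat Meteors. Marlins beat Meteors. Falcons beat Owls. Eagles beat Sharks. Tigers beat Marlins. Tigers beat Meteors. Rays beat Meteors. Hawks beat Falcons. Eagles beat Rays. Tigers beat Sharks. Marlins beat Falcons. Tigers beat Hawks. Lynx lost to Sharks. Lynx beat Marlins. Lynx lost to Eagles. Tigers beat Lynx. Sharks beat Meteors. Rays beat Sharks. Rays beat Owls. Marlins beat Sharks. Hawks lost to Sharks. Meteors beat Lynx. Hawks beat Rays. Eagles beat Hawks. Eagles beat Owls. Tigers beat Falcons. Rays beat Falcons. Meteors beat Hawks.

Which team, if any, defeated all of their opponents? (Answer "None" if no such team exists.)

Eagles has 9 wins out of 9 opponents — a perfect record.

Eagles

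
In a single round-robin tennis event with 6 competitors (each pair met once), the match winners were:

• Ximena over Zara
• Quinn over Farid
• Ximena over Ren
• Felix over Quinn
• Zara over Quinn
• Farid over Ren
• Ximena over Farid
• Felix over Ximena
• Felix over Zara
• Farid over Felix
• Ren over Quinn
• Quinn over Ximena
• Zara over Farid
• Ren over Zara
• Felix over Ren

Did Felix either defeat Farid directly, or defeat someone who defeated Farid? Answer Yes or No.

Yes

Felix did not beat Farid directly.
Felix beat Zara, Ximena, Ren, Quinn. Of those, Zara beat Farid.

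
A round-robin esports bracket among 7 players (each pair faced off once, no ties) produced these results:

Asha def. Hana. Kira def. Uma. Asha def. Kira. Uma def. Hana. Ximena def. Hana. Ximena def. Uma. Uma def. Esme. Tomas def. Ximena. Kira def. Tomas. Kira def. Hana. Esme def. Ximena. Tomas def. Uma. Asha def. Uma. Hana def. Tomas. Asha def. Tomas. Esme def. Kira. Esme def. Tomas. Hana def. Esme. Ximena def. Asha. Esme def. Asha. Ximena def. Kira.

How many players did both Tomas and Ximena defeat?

1

Tomas beat: Uma, Ximena.
Ximena beat: Asha, Uma, Kira, Hana.
Both beat: Uma — 1.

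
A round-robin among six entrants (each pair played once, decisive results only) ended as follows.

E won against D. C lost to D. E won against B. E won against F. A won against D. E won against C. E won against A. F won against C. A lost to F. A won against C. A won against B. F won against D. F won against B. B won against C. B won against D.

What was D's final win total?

D's results: beat C; lost to A, B, E, F.
That is 1 win.

1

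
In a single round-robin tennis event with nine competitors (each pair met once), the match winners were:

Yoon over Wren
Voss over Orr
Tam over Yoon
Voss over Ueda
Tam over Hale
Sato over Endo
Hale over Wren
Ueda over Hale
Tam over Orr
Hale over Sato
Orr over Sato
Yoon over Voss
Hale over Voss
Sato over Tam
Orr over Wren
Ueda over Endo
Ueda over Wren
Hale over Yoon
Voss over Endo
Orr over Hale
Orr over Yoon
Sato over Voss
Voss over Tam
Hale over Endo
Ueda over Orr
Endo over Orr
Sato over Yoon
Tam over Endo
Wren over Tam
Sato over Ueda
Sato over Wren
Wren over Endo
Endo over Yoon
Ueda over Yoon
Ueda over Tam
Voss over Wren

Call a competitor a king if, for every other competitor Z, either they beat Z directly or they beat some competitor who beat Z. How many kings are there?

5

Sato reaches everyone (king).
Wren cannot reach Sato, Voss, Ueda in two steps.
Tam cannot reach Ueda in two steps.
Orr reaches everyone (king).
Hale reaches everyone (king).
Voss reaches everyone (king).
Yoon cannot reach Sato, Hale in two steps.
Endo cannot reach Tam, Ueda in two steps.
Ueda reaches everyone (king).
Kings: Sato, Orr, Hale, Voss, Ueda — 5.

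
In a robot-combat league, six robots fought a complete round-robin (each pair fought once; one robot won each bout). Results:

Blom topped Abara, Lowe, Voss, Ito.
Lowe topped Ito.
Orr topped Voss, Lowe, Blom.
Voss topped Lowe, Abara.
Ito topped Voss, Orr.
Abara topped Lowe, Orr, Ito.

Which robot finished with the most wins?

Win totals: Lowe 1, Abara 3, Orr 3, Blom 4, Ito 2, Voss 2.
Blom leads with 4 wins (next highest: 3).

Blom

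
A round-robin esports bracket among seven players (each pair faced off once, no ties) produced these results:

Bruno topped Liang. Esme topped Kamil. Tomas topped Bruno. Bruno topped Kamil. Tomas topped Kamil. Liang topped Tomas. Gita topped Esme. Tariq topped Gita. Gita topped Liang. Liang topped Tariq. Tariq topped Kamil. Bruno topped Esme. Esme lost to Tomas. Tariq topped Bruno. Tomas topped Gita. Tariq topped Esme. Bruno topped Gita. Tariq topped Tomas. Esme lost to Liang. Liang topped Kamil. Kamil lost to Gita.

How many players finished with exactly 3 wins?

1

Win totals: Kamil 0, Liang 4, Bruno 4, Esme 1, Tomas 4, Tariq 5, Gita 3.
Exactly 3: Gita — 1 player.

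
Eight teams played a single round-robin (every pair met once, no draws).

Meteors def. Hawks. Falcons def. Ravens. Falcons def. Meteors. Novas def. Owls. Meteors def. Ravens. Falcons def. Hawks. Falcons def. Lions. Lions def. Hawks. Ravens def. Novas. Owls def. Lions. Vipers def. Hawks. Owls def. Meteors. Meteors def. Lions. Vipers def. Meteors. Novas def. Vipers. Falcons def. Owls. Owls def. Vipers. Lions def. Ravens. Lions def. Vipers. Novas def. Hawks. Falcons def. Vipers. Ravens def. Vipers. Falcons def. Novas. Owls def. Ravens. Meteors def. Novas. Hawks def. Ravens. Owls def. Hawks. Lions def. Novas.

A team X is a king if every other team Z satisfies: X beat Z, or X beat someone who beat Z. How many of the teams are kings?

1

Ravens cannot reach Lions, Falcons in two steps.
Meteors cannot reach Falcons in two steps.
Vipers cannot reach Owls, Falcons in two steps.
Owls cannot reach Falcons in two steps.
Novas cannot reach Falcons in two steps.
Hawks cannot reach Meteors, Owls, Lions, Falcons in two steps.
Lions cannot reach Falcons in two steps.
Falcons reaches everyone (king).
Kings: Falcons — 1.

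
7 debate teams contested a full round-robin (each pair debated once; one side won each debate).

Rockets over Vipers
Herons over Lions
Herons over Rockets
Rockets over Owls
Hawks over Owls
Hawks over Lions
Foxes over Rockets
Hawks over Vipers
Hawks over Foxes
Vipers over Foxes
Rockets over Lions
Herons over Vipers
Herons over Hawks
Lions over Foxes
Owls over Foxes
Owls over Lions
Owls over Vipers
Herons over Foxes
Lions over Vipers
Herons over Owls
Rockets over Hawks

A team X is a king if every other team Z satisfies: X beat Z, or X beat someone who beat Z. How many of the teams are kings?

1

Vipers cannot reach Herons, Owls, Hawks, Lions in two steps.
Herons reaches everyone (king).
Rockets cannot reach Herons in two steps.
Owls cannot reach Herons, Hawks in two steps.
Hawks cannot reach Herons in two steps.
Lions cannot reach Herons, Owls, Hawks in two steps.
Foxes cannot reach Herons in two steps.
Kings: Herons — 1.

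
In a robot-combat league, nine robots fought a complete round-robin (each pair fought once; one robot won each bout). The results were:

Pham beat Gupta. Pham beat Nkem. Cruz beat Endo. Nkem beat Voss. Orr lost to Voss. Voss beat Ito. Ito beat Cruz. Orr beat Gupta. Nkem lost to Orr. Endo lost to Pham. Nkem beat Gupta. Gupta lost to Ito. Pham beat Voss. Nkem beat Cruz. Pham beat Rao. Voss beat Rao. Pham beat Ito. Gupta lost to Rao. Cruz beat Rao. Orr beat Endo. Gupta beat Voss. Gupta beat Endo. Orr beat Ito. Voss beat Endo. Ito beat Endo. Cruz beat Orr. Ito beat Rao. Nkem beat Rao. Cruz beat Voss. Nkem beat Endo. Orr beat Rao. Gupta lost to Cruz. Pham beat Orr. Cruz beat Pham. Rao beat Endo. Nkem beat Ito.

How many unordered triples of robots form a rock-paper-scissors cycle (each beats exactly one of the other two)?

9

Win totals: Rao 2, Gupta 2, Endo 0, Orr 5, Voss 4, Pham 7, Nkem 6, Ito 4, Cruz 6.
A robot with w wins dominates both others in C(w,2) triples; summing gives 1 + 1 + 0 + 10 + 6 + 21 + 15 + 6 + 15 = 75 transitive triples.
Total triples C(9,3) = 84, so cyclic triples = 84 − 75 = 9.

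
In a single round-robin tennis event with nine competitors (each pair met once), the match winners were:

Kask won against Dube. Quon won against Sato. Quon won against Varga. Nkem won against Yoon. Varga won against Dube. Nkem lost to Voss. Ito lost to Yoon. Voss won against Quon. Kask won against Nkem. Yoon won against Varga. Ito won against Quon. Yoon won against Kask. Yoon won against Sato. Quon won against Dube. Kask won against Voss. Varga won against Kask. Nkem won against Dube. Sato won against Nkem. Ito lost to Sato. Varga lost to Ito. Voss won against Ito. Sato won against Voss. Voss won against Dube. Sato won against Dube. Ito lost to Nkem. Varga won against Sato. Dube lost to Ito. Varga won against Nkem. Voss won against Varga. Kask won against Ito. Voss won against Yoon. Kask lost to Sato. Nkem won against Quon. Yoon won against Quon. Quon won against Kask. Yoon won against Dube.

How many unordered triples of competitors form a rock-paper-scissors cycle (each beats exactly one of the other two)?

17

Win totals: Kask 4, Sato 5, Varga 4, Yoon 6, Ito 3, Dube 0, Quon 4, Nkem 4, Voss 6.
A competitor with w wins dominates both others in C(w,2) triples; summing gives 6 + 10 + 6 + 15 + 3 + 0 + 6 + 6 + 15 = 67 transitive triples.
Total triples C(9,3) = 84, so cyclic triples = 84 − 67 = 17.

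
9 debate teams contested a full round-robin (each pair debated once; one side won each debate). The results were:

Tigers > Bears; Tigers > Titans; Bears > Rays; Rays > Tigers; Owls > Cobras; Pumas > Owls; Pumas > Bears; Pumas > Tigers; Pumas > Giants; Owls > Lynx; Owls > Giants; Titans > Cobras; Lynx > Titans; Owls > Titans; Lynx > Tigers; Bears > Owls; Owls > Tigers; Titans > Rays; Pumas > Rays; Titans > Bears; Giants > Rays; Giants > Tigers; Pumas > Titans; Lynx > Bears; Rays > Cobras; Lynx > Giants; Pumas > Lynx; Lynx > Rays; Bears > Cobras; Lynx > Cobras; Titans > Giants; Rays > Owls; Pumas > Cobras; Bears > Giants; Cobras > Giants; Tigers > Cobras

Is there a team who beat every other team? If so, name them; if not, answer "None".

Pumas

Pumas has 8 wins out of 8 opponents — a perfect record.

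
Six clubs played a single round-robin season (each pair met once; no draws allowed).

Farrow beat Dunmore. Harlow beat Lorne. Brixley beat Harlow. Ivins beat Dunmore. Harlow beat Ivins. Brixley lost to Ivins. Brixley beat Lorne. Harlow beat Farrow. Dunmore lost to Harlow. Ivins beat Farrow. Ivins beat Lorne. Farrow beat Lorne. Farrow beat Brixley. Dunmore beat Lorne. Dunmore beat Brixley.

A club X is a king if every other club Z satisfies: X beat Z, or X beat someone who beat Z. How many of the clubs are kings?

Harlow reaches everyone (king).
Dunmore cannot reach Farrow, Ivins in two steps.
Lorne cannot reach Harlow, Dunmore, Brixley, Farrow, Ivins in two steps.
Brixley reaches everyone (king).
Farrow cannot reach Ivins in two steps.
Ivins reaches everyone (king).
Kings: Harlow, Brixley, Ivins — 3.

3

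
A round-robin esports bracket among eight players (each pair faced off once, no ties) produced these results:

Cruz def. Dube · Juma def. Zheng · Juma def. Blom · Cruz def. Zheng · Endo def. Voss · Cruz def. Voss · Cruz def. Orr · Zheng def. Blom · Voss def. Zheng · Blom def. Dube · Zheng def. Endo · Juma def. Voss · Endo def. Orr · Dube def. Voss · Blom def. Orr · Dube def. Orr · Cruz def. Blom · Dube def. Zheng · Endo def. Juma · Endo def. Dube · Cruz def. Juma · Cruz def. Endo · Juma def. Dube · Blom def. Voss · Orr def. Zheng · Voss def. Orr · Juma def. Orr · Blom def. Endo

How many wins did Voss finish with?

Voss' results: beat Zheng, Orr; lost to Blom, Dube, Cruz, Endo, Juma.
That is 2 wins.

2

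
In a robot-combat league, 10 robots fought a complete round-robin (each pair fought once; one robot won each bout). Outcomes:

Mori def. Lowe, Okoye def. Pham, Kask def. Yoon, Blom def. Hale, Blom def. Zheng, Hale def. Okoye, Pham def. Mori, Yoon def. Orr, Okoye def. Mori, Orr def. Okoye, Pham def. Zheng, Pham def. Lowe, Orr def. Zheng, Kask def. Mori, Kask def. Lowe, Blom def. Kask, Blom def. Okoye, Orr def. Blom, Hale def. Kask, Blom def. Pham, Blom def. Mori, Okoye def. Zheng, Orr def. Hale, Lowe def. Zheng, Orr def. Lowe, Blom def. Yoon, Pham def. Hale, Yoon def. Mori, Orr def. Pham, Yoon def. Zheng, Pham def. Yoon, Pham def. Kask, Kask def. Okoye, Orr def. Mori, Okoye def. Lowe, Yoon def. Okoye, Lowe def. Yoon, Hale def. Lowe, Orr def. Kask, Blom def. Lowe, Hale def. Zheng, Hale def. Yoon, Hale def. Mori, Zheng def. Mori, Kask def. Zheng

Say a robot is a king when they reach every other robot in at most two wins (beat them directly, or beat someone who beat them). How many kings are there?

3

Zheng cannot reach Yoon, Orr, Blom, Okoye, Pham, Hale, Kask in two steps.
Yoon reaches everyone (king).
Orr reaches everyone (king).
Blom reaches everyone (king).
Okoye cannot reach Orr, Blom in two steps.
Pham cannot reach Blom in two steps.
Lowe cannot reach Blom, Pham, Hale, Kask in two steps.
Hale cannot reach Blom in two steps.
Mori cannot reach Orr, Blom, Okoye, Pham, Hale, Kask in two steps.
Kask cannot reach Blom, Hale in two steps.
Kings: Yoon, Orr, Blom — 3.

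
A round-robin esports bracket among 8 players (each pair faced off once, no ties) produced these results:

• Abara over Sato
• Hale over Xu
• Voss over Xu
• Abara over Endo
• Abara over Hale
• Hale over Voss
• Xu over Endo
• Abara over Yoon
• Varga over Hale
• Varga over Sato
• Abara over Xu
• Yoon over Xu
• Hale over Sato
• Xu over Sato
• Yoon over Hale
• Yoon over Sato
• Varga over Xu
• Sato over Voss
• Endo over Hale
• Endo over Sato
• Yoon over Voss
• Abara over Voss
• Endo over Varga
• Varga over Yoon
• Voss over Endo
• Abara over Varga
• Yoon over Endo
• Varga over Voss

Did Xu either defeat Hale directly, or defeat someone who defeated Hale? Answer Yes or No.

Xu did not beat Hale directly.
Xu beat Endo, Sato. Of those, Endo beat Hale.

Yes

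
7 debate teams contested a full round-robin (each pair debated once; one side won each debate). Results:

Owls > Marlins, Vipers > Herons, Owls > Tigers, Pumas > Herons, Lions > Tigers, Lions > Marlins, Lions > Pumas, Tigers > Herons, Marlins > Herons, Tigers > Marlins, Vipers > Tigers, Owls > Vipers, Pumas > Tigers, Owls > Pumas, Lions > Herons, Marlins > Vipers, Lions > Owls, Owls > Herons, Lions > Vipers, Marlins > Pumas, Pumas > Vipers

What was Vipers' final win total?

2

Vipers' results: beat Tigers, Herons; lost to Lions, Owls, Pumas, Marlins.
That is 2 wins.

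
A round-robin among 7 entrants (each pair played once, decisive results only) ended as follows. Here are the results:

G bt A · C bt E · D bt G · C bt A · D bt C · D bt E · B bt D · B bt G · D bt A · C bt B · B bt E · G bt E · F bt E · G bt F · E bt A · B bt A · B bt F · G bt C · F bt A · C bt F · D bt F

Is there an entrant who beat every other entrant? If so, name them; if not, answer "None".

None

Highest win total is D with 5 (out of 6 possible).
D lost to B, so no entrant went undefeated.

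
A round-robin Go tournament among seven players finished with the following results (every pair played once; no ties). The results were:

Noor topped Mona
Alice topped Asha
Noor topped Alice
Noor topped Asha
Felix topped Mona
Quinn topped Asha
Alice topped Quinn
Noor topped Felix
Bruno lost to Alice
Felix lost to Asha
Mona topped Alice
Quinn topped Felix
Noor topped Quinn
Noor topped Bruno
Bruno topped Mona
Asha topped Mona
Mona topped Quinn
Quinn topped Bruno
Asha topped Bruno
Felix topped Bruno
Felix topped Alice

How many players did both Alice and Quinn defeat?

Alice beat: Quinn, Bruno, Asha.
Quinn beat: Bruno, Asha, Felix.
Both beat: Bruno, Asha — 2.

2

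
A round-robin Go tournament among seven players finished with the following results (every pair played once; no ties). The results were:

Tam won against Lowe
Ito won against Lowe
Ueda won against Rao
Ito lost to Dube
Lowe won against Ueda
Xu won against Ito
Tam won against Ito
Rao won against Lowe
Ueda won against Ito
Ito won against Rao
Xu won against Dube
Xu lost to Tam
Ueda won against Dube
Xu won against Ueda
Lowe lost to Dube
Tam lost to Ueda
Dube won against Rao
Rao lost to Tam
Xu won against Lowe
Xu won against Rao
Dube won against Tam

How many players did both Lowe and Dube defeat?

Lowe beat: Ueda.
Dube beat: Rao, Lowe, Ito, Tam.
No one was beaten by both.

0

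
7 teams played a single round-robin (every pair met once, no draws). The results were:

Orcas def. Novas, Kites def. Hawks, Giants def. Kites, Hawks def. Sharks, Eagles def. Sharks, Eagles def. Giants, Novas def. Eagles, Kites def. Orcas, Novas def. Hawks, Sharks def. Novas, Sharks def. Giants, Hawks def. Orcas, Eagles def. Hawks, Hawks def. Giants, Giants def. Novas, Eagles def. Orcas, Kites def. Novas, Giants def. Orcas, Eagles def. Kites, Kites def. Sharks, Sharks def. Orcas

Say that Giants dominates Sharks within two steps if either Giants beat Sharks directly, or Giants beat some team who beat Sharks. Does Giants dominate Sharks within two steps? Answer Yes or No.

Giants did not beat Sharks directly.
Giants beat Kites, Novas, Orcas. Of those, Kites beat Sharks.

Yes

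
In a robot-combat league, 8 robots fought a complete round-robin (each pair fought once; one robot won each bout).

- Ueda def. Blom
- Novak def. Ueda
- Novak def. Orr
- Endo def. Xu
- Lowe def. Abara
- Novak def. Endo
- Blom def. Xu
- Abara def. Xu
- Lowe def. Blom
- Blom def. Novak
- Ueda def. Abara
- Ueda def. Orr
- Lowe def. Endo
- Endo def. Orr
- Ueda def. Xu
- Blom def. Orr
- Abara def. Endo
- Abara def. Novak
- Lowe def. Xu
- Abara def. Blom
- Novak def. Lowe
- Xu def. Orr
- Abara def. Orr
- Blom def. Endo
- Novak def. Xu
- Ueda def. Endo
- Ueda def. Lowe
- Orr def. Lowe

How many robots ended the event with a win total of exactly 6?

Win totals: Blom 4, Endo 2, Lowe 4, Ueda 6, Orr 1, Novak 5, Xu 1, Abara 5.
Exactly 6: Ueda — 1 robot.

1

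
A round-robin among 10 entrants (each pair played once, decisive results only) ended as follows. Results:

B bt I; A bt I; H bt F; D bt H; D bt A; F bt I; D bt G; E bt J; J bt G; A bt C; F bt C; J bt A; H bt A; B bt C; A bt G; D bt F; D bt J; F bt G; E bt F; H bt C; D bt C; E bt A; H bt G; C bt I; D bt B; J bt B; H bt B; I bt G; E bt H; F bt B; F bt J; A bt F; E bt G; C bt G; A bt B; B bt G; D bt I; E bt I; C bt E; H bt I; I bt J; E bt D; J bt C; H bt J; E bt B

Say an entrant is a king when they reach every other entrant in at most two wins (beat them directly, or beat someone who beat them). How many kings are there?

3

A cannot reach D, H in two steps.
B cannot reach A, D, F, H in two steps.
C reaches everyone (king).
D reaches everyone (king).
E reaches everyone (king).
F cannot reach D, H in two steps.
G cannot reach A, B, C, D, E, F, H, I, J in two steps.
H cannot reach D in two steps.
I cannot reach D, E, F, H in two steps.
J cannot reach D, H in two steps.
Kings: C, D, E — 3.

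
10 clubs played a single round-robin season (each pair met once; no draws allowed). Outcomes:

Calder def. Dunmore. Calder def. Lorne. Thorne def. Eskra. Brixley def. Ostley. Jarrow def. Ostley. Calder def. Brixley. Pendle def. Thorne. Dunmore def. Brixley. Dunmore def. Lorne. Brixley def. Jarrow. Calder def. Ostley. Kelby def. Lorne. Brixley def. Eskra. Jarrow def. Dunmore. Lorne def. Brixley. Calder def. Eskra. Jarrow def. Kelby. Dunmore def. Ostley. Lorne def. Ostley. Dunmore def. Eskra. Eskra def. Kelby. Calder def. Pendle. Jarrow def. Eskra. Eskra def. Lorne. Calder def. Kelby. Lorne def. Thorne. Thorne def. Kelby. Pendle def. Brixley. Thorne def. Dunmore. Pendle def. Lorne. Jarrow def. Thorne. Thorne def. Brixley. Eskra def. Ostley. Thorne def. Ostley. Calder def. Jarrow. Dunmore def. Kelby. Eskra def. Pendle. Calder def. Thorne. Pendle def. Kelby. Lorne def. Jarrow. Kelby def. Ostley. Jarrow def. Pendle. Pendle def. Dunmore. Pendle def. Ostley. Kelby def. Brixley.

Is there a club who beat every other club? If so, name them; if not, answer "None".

Calder has 9 wins out of 9 opponents — a perfect record.

Calder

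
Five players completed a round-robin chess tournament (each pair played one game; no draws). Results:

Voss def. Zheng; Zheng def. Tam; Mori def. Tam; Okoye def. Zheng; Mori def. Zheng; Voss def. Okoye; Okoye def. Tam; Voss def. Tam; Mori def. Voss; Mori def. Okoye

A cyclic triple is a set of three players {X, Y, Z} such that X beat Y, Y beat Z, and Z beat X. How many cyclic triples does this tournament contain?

Win totals: Okoye 2, Mori 4, Tam 0, Voss 3, Zheng 1.
A player with w wins dominates both others in C(w,2) triples; summing gives 1 + 6 + 0 + 3 + 0 = 10 transitive triples.
Total triples C(5,3) = 10, so cyclic triples = 10 − 10 = 0.

0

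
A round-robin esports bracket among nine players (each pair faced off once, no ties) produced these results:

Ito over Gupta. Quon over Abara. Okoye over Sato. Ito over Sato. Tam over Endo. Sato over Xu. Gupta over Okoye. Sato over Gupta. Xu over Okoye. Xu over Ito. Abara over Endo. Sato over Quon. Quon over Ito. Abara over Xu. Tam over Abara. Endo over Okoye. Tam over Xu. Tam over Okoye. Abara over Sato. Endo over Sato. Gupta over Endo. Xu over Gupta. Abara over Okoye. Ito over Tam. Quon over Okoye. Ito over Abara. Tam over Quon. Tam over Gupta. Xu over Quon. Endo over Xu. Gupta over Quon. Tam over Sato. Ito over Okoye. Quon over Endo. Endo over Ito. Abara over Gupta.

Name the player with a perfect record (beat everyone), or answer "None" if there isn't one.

Highest win total is Tam with 7 (out of 8 possible).
Tam lost to Ito, so no player went undefeated.

None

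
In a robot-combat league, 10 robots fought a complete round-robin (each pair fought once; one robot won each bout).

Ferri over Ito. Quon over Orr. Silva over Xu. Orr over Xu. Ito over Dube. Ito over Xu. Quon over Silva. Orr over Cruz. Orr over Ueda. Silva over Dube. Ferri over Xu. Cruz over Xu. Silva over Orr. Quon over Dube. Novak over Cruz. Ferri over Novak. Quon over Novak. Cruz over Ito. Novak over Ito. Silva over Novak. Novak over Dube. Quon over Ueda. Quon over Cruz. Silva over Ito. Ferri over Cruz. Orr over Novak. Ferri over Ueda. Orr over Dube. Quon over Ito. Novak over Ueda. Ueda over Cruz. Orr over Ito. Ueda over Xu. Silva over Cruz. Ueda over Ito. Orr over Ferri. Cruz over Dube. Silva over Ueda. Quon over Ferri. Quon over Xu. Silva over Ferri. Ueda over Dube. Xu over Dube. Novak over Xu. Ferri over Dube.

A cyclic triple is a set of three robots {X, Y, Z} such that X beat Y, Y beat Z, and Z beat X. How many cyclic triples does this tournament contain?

0

Win totals: Orr 7, Ferri 6, Cruz 3, Silva 8, Ito 2, Dube 0, Xu 1, Novak 5, Ueda 4, Quon 9.
A robot with w wins dominates both others in C(w,2) triples; summing gives 21 + 15 + 3 + 28 + 1 + 0 + 0 + 10 + 6 + 36 = 120 transitive triples.
Total triples C(10,3) = 120, so cyclic triples = 120 − 120 = 0.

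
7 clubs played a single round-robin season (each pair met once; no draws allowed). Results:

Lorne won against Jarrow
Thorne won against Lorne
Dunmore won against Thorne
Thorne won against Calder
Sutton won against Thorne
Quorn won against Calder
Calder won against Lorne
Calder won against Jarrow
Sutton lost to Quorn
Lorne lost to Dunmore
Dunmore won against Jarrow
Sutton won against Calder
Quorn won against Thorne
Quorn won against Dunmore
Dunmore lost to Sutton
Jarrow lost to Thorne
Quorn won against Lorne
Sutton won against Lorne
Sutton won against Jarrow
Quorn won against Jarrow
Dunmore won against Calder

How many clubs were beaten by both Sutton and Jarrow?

Sutton beat: Calder, Dunmore, Thorne, Lorne, Jarrow.
Jarrow beat: no one.
No one was beaten by both.

0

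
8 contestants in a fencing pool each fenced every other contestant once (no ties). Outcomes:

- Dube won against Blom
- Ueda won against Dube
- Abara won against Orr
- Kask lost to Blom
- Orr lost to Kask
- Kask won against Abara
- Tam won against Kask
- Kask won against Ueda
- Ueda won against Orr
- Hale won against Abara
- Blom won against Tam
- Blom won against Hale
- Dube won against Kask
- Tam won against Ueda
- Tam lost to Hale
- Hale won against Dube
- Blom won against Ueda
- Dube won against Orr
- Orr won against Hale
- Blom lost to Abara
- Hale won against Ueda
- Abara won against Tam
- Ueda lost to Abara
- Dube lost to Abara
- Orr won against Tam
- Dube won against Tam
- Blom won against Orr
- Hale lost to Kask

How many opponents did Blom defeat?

Blom's results: beat Orr, Kask, Ueda, Hale, Tam; lost to Abara, Dube.
That is 5 wins.

5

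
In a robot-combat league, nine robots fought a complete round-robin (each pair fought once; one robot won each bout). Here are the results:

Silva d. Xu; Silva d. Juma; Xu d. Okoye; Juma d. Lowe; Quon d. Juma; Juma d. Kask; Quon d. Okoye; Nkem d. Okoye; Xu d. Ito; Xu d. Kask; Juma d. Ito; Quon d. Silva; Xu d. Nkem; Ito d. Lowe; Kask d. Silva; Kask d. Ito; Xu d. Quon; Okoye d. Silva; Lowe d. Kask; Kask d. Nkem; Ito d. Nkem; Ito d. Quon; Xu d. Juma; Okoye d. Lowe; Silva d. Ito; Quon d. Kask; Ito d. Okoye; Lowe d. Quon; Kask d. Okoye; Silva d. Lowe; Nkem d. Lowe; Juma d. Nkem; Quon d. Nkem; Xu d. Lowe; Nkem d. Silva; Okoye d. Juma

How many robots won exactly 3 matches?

2

Win totals: Xu 7, Okoye 3, Kask 4, Juma 4, Silva 4, Nkem 3, Lowe 2, Ito 4, Quon 5.
Exactly 3: Okoye, Nkem — 2 robots.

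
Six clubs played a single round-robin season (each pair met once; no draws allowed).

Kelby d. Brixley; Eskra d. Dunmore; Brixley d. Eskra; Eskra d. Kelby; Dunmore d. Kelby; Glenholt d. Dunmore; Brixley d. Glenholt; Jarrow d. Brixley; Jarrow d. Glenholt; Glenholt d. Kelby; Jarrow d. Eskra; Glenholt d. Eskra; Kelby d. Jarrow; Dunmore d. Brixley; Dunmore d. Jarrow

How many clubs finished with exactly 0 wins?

Win totals: Dunmore 3, Glenholt 3, Brixley 2, Jarrow 3, Kelby 2, Eskra 2.
No club has exactly 0 wins.

0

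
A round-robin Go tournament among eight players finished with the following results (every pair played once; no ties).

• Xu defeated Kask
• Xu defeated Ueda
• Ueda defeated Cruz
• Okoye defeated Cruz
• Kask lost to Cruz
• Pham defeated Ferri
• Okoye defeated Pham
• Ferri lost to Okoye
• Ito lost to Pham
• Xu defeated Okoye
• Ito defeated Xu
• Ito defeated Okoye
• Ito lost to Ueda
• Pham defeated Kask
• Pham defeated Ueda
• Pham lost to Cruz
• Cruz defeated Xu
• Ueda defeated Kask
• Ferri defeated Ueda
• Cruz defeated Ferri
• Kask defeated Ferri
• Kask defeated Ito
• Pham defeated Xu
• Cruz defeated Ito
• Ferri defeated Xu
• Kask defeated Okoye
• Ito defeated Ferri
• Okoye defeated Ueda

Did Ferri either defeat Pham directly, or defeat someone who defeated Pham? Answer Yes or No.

No

Ferri did not beat Pham directly.
Ferri beat Ueda, Xu, but each of them lost to Pham. No two-step path.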